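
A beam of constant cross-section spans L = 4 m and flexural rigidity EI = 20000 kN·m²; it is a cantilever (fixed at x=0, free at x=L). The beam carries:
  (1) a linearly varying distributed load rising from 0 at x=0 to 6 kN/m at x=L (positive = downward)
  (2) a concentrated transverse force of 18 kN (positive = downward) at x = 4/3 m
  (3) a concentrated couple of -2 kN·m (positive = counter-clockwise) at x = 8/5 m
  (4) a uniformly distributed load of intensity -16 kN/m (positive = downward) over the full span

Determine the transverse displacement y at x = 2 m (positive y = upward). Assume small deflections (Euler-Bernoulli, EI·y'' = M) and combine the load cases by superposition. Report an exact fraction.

y(2) = 11723/2250000 m

Load 1 — triangular load w₀=6 kN/m (0→w₀ over full span):
  y_1 = (w₀Lx³/12-w₀L²x²/6-w₀x⁵/(120L))/EI = (6·4·2³/12-6·4²·2²/6-6·2⁵/(120·4))/20000 = -121/50000 m
Load 2 — point force P=18 kN at a=4/3 m (b=L-a=8/3):
  y_2 = -Pa²(3x-a)/(6EI)  [x>a] = -18·(4/3)²·(3·2-(4/3))/(6·20000) = -7/5625 m
Load 3 — applied couple M₀=-2 kN·m at a=8/5 m (b=L-a=12/5):
  y_3 = M₀a(2x-a)/(2EI)  [x>a] = (-2)·(8/5)·(2·2-(8/5))/(2·20000) = -3/15625 m
Load 4 — uniform load w=-16 kN/m over full span:
  y_4 = -wx²(x²-4Lx+6L²)/(24EI) = -(-16)·2²·(2²-4·4·2+6·4²)/(24·20000) = 17/1875 m
Superposition: y = Σ y_i = 11723/2250000 m ≈ 0.005210 m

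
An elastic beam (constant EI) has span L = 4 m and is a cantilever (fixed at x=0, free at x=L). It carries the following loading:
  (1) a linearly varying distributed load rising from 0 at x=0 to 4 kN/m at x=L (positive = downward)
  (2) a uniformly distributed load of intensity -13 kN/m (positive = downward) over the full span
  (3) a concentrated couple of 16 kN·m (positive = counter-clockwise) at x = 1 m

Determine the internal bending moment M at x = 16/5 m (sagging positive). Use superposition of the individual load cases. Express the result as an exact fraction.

M(16/5) = 1112/375 kN·m

Load 1 — triangular load w₀=4 kN/m (0→w₀ over full span):
  M_1 = w₀Lx/2 - w₀L²/3 - w₀x³/(6L) = 4·4·(16/5)/2 - 4·4²/3 - 4·(16/5)³/(6·4) = -448/375 kN·m
Load 2 — uniform load w=-13 kN/m over full span:
  M_2 = -w(L-x)²/2 = -(-13)·(4-(16/5))²/2 = 104/25 kN·m
Load 3 — applied couple M₀=16 kN·m at a=1 m (b=L-a=3):
  M_3 = 0  [x>a] = 0 kN·m
Superposition: M = Σ M_i = 1112/375 kN·m ≈ 2.965333 kN·m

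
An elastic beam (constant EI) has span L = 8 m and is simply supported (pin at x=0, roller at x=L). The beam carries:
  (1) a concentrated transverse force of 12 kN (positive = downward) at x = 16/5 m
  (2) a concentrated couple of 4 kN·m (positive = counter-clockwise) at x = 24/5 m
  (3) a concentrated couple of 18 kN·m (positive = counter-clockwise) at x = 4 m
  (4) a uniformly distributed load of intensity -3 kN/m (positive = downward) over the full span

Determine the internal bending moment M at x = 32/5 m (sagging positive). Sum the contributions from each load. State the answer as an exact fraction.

Load 1 — point force P=12 kN at a=16/5 m (b=L-a=24/5):
  M_1 = Pa(L-x)/L  [x>a] = 12·(16/5)·(8-(32/5))/8 = 192/25 kN·m
Load 2 — applied couple M₀=4 kN·m at a=24/5 m (b=L-a=16/5):
  M_2 = M₀x/L - M₀  [x>a] = 4·(32/5)/8 - 4 = -4/5 kN·m
Load 3 — applied couple M₀=18 kN·m at a=4 m (b=L-a=4):
  M_3 = M₀x/L - M₀  [x>a] = 18·(32/5)/8 - 18 = -18/5 kN·m
Load 4 — uniform load w=-3 kN/m over full span:
  M_4 = wx(L-x)/2 = (-3)·(32/5)·(8-(32/5))/2 = -384/25 kN·m
Superposition: M = Σ M_i = -302/25 kN·m ≈ -12.080000 kN·m

M(32/5) = -302/25 kN·m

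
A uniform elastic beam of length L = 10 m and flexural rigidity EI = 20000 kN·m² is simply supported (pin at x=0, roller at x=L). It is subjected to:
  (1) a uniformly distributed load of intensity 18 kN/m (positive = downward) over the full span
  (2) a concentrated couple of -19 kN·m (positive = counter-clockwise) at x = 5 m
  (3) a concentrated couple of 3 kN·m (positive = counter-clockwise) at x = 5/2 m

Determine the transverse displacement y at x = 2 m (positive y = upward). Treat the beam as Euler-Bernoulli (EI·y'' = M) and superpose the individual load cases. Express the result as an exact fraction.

Load 1 — uniform load w=18 kN/m over full span:
  y_1 = -wx(L³-2Lx²+x³)/(24EI) = -18·2·(10³-2·10·2²+2³)/(24·20000) = -87/1250 m
Load 2 — applied couple M₀=-19 kN·m at a=5 m (b=L-a=5):
  y_2 = (M₀x³/(6L)+C₁x)/EI  [x≤a] with C₁=M₀(3b²-L²)/(6L)=95/12 = ((-19)·2³/(6·10)+(95/12)·2)/20000 = 133/200000 m
Load 3 — applied couple M₀=3 kN·m at a=5/2 m (b=L-a=15/2):
  y_3 = (M₀x³/(6L)+C₁x)/EI  [x≤a] with C₁=M₀(3b²-L²)/(6L)=55/16 = (3·2³/(6·10)+(55/16)·2)/20000 = 291/800000 m
Superposition: y = Σ y_i = -54857/800000 m ≈ -0.068571 m

y(2) = -54857/800000 m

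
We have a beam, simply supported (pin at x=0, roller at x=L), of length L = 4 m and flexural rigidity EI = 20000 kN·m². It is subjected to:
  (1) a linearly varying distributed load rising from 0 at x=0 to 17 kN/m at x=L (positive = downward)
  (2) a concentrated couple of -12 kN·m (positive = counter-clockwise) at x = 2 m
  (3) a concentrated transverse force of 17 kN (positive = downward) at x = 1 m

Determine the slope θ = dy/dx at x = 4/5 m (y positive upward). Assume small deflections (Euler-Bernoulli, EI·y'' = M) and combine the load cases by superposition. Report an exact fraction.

θ(4/5) = -1231039/900000000 rad

Load 1 — triangular load w₀=17 kN/m (0→w₀ over full span):
  θ_1 = -w₀(7L⁴-30L²x²+15x⁴)/(360LEI) = -17·(7·4⁴-30·4²·(4/5)²+15·(4/5)⁴)/(360·4·20000) = -3094/3515625 rad
Load 2 — applied couple M₀=-12 kN·m at a=2 m (b=L-a=2):
  θ_2 = (M₀x²/(2L)+C₁)/EI  [x≤a] with C₁=M₀(3b²-L²)/(6L)=2 = ((-12)·(4/5)²/(2·4)+2)/20000 = 13/250000 rad
Load 3 — point force P=17 kN at a=1 m (b=L-a=3):
  θ_3 = -Pb(L²-b²-3x²)/(6LEI)  [x≤a] = -17·3·(4²-3²-3·(4/5)²)/(6·4·20000) = -2159/4000000 rad
Superposition: θ = Σ θ_i = -1231039/900000000 rad ≈ -0.001368 rad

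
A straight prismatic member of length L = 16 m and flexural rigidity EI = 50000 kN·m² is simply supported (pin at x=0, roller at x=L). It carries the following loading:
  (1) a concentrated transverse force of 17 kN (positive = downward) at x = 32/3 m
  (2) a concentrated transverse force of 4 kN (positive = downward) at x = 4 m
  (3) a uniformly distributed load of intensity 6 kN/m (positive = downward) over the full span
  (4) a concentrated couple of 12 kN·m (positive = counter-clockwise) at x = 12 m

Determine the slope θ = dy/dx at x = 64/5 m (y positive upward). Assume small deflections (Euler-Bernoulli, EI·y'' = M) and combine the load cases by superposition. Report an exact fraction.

Load 1 — point force P=17 kN at a=32/3 m (b=L-a=16/3):
  θ_1 = -Pa(2L²-6Lx+3x²+a²)/(6LEI)  [x>a] = -17·(32/3)·(2·16²-6·16·(64/5)+3·(64/5)²+(32/3)²)/(6·16·50000) = 26656/6328125 rad
Load 2 — point force P=4 kN at a=4 m (b=L-a=12):
  θ_2 = -Pa(2L²-6Lx+3x²+a²)/(6LEI)  [x>a] = -4·4·(2·16²-6·16·(64/5)+3·(64/5)²+4²)/(6·16·50000) = 109/156250 rad
Load 3 — uniform load w=6 kN/m over full span:
  θ_3 = -w(L³-6Lx²+4x³)/(24EI) = -6·(16³-6·16·(64/5)²+4·(64/5)³)/(24·50000) = 6336/390625 rad
Load 4 — applied couple M₀=12 kN·m at a=12 m (b=L-a=4):
  θ_4 = (M₀x²/(2L)-M₀(x-a)+C₁)/EI  [x>a] with C₁=M₀(3b²-L²)/(6L)=-26 = (12·(64/5)²/(2·16)-12·((64/5)-12)+(-26))/50000 = 323/625000 rad
Superposition: θ = Σ θ_i = 5479363/253125000 rad ≈ 0.021647 rad

θ(64/5) = 5479363/253125000 rad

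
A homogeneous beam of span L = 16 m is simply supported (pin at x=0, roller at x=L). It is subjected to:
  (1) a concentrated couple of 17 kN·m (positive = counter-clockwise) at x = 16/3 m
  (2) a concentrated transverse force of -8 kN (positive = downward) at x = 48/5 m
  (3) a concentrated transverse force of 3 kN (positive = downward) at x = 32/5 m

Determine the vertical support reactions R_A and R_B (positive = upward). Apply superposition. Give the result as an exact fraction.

R_A = -27/80 kN, R_B = -373/80 kN

Load 1 — applied couple M₀=17 kN·m at a=16/3 m (b=L-a=32/3):
  R_A = M₀/L = 17/16 kN
  R_B = -M₀/L = -17/16 kN
Load 2 — point force P=-8 kN at a=48/5 m (b=L-a=32/5):
  R_A = Pb/L = (-8)·(32/5)/16 = -16/5 kN
  R_B = Pa/L = (-8)·(48/5)/16 = -24/5 kN
Load 3 — point force P=3 kN at a=32/5 m (b=L-a=48/5):
  R_A = Pb/L = 3·(48/5)/16 = 9/5 kN
  R_B = Pa/L = 3·(32/5)/16 = 6/5 kN
Superposition: R_A = -27/80 kN, R_B = -373/80 kN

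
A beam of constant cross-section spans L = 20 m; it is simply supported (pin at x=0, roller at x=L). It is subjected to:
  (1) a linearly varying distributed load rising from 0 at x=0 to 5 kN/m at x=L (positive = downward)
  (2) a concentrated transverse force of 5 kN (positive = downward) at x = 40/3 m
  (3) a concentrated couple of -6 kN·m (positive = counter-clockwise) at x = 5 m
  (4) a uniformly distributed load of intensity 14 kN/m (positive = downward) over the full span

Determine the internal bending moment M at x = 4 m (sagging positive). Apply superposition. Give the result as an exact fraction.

Load 1 — triangular load w₀=5 kN/m (0→w₀ over full span):
  M_1 = w₀Lx/6 - w₀x³/(6L) = 5·20·4/6 - 5·4³/(6·20) = 64 kN·m
Load 2 — point force P=5 kN at a=40/3 m (b=L-a=20/3):
  M_2 = Pbx/L  [x≤a] = 5·(20/3)·4/20 = 20/3 kN·m
Load 3 — applied couple M₀=-6 kN·m at a=5 m (b=L-a=15):
  M_3 = M₀x/L  [x≤a] = (-6)·4/20 = -6/5 kN·m
Load 4 — uniform load w=14 kN/m over full span:
  M_4 = wx(L-x)/2 = 14·4·(20-4)/2 = 448 kN·m
Superposition: M = Σ M_i = 7762/15 kN·m ≈ 517.466667 kN·m

M(4) = 7762/15 kN·m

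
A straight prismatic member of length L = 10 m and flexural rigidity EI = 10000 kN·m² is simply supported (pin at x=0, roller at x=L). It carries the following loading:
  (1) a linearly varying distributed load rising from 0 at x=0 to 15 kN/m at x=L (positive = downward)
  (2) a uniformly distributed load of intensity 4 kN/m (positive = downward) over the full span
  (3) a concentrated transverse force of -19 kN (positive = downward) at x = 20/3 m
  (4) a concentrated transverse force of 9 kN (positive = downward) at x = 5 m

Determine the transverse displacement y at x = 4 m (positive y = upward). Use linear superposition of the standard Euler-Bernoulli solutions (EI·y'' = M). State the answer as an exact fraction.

y(4) = -517609/4050000 m

Load 1 — triangular load w₀=15 kN/m (0→w₀ over full span):
  y_1 = -w₀x(7L⁴-10L²x²+3x⁴)/(360LEI) = -15·4·(7·10⁴-10·10²·4²+3·4⁴)/(360·10·10000) = -1141/12500 m
Load 2 — uniform load w=4 kN/m over full span:
  y_2 = -wx(L³-2Lx²+x³)/(24EI) = -4·4·(10³-2·10·4²+4³)/(24·10000) = -31/625 m
Load 3 — point force P=-19 kN at a=20/3 m (b=L-a=10/3):
  y_3 = -Pbx(L²-b²-x²)/(6LEI)  [x≤a] = -(-19)·(10/3)·4·(10²-(10/3)²-4²)/(6·10·10000) = 1558/50625 m
Load 4 — point force P=9 kN at a=5 m (b=L-a=5):
  y_4 = -Pbx(L²-b²-x²)/(6LEI)  [x≤a] = -9·5·4·(10²-5²-4²)/(6·10·10000) = -177/10000 m
Superposition: y = Σ y_i = -517609/4050000 m ≈ -0.127805 m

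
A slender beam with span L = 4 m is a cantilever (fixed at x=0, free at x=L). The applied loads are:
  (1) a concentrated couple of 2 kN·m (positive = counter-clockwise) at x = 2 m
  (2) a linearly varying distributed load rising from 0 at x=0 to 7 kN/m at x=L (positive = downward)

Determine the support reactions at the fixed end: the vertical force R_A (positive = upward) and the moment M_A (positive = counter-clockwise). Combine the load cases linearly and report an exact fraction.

Load 1 — applied couple M₀=2 kN·m at a=2 m (b=L-a=2):
  R_A = 0 kN
  M_A = -M₀ = -2 kN·m
Load 2 — triangular load w₀=7 kN/m (0→w₀ over full span):
  R_A = w₀L/2 = 7·4/2 = 14 kN
  M_A = w₀L²/3 = 7·4²/3 = 112/3 kN·m
Superposition: R_A = 14 kN, M_A = 106/3 kN·m

R_A = 14 kN, M_A = 106/3 kN·m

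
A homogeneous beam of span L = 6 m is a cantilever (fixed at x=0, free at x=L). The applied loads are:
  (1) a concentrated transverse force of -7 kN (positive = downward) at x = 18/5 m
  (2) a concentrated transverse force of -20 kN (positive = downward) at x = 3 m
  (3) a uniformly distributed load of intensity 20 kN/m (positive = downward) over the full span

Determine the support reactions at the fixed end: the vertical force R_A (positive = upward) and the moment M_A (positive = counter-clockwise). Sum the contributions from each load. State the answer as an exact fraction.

R_A = 93 kN, M_A = 1374/5 kN·m

Load 1 — point force P=-7 kN at a=18/5 m (b=L-a=12/5):
  R_A = P = (-7) = -7 kN
  M_A = Pa = (-7)·(18/5) = -126/5 kN·m
Load 2 — point force P=-20 kN at a=3 m (b=L-a=3):
  R_A = P = (-20) = -20 kN
  M_A = Pa = (-20)·3 = -60 kN·m
Load 3 — uniform load w=20 kN/m over full span:
  R_A = wL = 20·6 = 120 kN
  M_A = wL²/2 = 20·6²/2 = 360 kN·m
Superposition: R_A = 93 kN, M_A = 1374/5 kN·m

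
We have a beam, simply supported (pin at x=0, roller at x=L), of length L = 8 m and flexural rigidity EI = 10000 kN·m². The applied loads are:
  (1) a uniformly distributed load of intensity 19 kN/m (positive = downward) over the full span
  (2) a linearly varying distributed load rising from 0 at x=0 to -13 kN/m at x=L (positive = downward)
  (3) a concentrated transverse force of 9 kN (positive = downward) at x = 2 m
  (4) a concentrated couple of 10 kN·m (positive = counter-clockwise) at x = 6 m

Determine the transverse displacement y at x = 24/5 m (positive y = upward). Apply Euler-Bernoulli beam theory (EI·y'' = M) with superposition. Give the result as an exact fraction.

y(24/5) = -8407573/117187500 m

Load 1 — uniform load w=19 kN/m over full span:
  y_1 = -wx(L³-2Lx²+x³)/(24EI) = -19·(24/5)·(8³-2·8·(24/5)²+(24/5)³)/(24·10000) = -37696/390625 m
Load 2 — triangular load w₀=-13 kN/m (0→w₀ over full span):
  y_2 = -w₀x(7L⁴-10L²x²+3x⁴)/(360LEI) = -(-13)·(24/5)·(7·8⁴-10·8²·(24/5)²+3·(24/5)⁴)/(360·8·10000) = 985088/29296875 m
Load 3 — point force P=9 kN at a=2 m (b=L-a=6):
  y_3 = -Pa(L-x)(2Lx-a²-x²)/(6LEI)  [x>a] = -9·2·(8-(24/5))·(2·8·(24/5)-2²-(24/5)²)/(6·8·10000) = -933/156250 m
Load 4 — applied couple M₀=10 kN·m at a=6 m (b=L-a=2):
  y_4 = (M₀x³/(6L)+C₁x)/EI  [x≤a] with C₁=M₀(3b²-L²)/(6L)=-65/6 = (10·(24/5)³/(6·8)+(-65/6)·(24/5))/10000 = -181/62500 m
Superposition: y = Σ y_i = -8407573/117187500 m ≈ -0.071745 m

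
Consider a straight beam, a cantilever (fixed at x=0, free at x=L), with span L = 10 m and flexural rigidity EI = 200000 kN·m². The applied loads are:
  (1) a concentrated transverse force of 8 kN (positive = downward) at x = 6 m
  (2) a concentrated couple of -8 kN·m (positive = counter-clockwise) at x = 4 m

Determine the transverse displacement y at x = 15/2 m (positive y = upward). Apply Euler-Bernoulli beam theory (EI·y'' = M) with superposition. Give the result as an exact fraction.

Load 1 — point force P=8 kN at a=6 m (b=L-a=4):
  y_1 = -Pa²(3x-a)/(6EI)  [x>a] = -8·6²·(3·(15/2)-6)/(6·200000) = -99/25000 m
Load 2 — applied couple M₀=-8 kN·m at a=4 m (b=L-a=6):
  y_2 = M₀a(2x-a)/(2EI)  [x>a] = (-8)·4·(2·(15/2)-4)/(2·200000) = -11/12500 m
Superposition: y = Σ y_i = -121/25000 m ≈ -0.004840 m

y(15/2) = -121/25000 m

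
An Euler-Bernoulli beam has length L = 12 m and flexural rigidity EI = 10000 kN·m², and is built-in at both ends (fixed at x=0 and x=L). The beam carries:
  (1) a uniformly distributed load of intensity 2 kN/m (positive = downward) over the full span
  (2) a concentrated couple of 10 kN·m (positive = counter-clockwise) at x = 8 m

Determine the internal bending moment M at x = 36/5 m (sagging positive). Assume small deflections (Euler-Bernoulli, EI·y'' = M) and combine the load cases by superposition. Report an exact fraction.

M(36/5) = 1142/75 kN·m

Load 1 — uniform load w=2 kN/m over full span:
  M_1 = wLx/2 - wL²/12 - wx²/2 = 2·12·(36/5)/2 - 2·12²/12 - 2·(36/5)²/2 = 264/25 kN·m
Load 2 — applied couple M₀=10 kN·m at a=8 m (b=L-a=4):
  M_2 = R_Ax - M_A  [x≤a] with R_A=10/9, M_A=10/3 = (10/9)·(36/5) - (10/3) = 14/3 kN·m
Superposition: M = Σ M_i = 1142/75 kN·m ≈ 15.226667 kN·m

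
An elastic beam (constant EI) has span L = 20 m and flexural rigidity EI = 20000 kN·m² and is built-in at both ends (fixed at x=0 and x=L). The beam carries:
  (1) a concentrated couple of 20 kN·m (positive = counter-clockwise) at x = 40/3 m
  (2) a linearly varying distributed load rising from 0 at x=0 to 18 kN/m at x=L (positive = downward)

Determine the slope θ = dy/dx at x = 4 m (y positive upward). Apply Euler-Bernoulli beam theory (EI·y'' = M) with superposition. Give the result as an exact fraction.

θ(4) = -173/6250 rad

Load 1 — applied couple M₀=20 kN·m at a=40/3 m (b=L-a=20/3):
  θ_1 = (R_Ax²/2 - M_Ax)/EI  [x≤a] with R_A=4/3, M_A=20/3 = ((4/3)·4²/2 - (20/3)·4)/20000 = -1/1250 rad
Load 2 — triangular load w₀=18 kN/m (0→w₀ over full span):
  θ_2 = -w₀(2x(L-x)(L-2x)(x+2L)+x²(L-x)²)/(120LEI) = -18·(2·4·(20-4)·(20-2·4)·(4+2·20)+4²·(20-4)²)/(120·20·20000) = -84/3125 rad
Superposition: θ = Σ θ_i = -173/6250 rad ≈ -0.027680 rad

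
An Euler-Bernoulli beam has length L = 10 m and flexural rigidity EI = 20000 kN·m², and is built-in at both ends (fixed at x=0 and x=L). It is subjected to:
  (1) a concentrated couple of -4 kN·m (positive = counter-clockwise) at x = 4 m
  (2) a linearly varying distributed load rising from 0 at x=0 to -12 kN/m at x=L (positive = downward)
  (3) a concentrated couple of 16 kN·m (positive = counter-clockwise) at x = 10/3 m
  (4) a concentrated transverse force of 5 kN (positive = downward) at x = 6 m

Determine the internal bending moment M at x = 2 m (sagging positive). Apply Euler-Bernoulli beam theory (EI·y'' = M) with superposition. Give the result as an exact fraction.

Load 1 — applied couple M₀=-4 kN·m at a=4 m (b=L-a=6):
  M_1 = R_Ax - M_A  [x≤a] with R_A=-72/125, M_A=-12/25 = (-72/125)·2 - (-12/25) = -84/125 kN·m
Load 2 — triangular load w₀=-12 kN/m (0→w₀ over full span):
  M_2 = 3w₀Lx/20 - w₀L²/30 - w₀x³/(6L) = 3·(-12)·10·2/20 - (-12)·10²/30 - (-12)·2³/(6·10) = 28/5 kN·m
Load 3 — applied couple M₀=16 kN·m at a=10/3 m (b=L-a=20/3):
  M_3 = R_Ax - M_A  [x≤a] with R_A=32/15, M_A=0 = (32/15)·2 - 0 = 64/15 kN·m
Load 4 — point force P=5 kN at a=6 m (b=L-a=4):
  M_4 = Pb²(3a+b)x/L³ - Pab²/L²  [x≤a] = 5·4²·(3·6+4)·2/10³ - 5·6·4²/10² = -32/25 kN·m
Superposition: M = Σ M_i = 2968/375 kN·m ≈ 7.914667 kN·m

M(2) = 2968/375 kN·m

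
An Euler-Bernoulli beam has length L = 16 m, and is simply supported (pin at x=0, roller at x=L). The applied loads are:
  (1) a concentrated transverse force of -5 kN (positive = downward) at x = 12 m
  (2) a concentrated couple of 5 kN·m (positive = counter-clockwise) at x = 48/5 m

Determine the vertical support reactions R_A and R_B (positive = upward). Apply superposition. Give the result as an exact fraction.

R_A = -15/16 kN, R_B = -65/16 kN

Load 1 — point force P=-5 kN at a=12 m (b=L-a=4):
  R_A = Pb/L = (-5)·4/16 = -5/4 kN
  R_B = Pa/L = (-5)·12/16 = -15/4 kN
Load 2 — applied couple M₀=5 kN·m at a=48/5 m (b=L-a=32/5):
  R_A = M₀/L = 5/16 kN
  R_B = -M₀/L = -5/16 kN
Superposition: R_A = -15/16 kN, R_B = -65/16 kN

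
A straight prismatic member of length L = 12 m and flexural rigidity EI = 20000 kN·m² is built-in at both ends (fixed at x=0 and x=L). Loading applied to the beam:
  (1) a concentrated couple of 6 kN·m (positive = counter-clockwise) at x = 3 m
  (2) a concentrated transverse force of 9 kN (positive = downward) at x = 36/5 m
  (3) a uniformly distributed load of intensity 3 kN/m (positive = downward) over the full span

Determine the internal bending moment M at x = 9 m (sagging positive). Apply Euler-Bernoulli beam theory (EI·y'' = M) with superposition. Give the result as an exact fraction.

Load 1 — applied couple M₀=6 kN·m at a=3 m (b=L-a=9):
  M_1 = R_Ax - M_A - M₀  [x>a] with R_A=9/16, M_A=-9/8 = (9/16)·9 - (-9/8) - 6 = 3/16 kN·m
Load 2 — point force P=9 kN at a=36/5 m (b=L-a=24/5):
  M_2 = Pa²(a+3b)(L-x)/L³ - Pa²b/L²  [x>a] = 9·(36/5)²·((36/5)+3·(24/5))·(12-9)/12³ - 9·(36/5)²·(24/5)/12² = 243/125 kN·m
Load 3 — uniform load w=3 kN/m over full span:
  M_3 = wLx/2 - wL²/12 - wx²/2 = 3·12·9/2 - 3·12²/12 - 3·9²/2 = 9/2 kN·m
Superposition: M = Σ M_i = 13263/2000 kN·m ≈ 6.631500 kN·m

M(9) = 13263/2000 kN·m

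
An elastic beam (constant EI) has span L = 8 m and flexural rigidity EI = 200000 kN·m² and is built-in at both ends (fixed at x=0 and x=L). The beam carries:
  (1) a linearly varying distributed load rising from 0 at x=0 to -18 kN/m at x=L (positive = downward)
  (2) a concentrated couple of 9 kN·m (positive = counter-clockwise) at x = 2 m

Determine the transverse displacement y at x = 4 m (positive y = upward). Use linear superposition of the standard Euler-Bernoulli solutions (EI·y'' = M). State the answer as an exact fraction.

Load 1 — triangular load w₀=-18 kN/m (0→w₀ over full span):
  y_1 = -w₀x²(L-x)²(x+2L)/(120LEI) = -(-18)·4²·(8-4)²·(4+2·8)/(120·8·200000) = 3/6250 m
Load 2 — applied couple M₀=9 kN·m at a=2 m (b=L-a=6):
  y_2 = (R_Ax³/6 - M_Ax²/2 - M₀(x-a)²/2)/EI  [x>a] with R_A=81/64, M_A=-27/16 = ((81/64)·4³/6 - (-27/16)·4²/2 - 9·(4-2)²/2)/200000 = 9/200000 m
Superposition: y = Σ y_i = 21/40000 m ≈ 0.000525 m

y(4) = 21/40000 m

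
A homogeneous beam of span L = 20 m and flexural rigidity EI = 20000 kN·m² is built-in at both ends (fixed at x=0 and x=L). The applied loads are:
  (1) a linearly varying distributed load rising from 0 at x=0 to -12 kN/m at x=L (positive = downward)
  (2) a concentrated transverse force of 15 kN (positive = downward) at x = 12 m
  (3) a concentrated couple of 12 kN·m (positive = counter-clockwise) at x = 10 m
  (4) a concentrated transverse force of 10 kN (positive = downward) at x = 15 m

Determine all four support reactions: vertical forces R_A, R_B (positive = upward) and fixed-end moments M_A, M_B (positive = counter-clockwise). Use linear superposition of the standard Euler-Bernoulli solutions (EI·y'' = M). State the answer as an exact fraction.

Load 1 — triangular load w₀=-12 kN/m (0→w₀ over full span):
  R_A = 3w₀L/20 = 3·(-12)·20/20 = -36 kN
  M_A = w₀L²/30 = (-12)·20²/30 = -160 kN·m
  R_B = 7w₀L/20 = 7·(-12)·20/20 = -84 kN
  M_B = -w₀L²/20 = -(-12)·20²/20 = 240 kN·m
Load 2 — point force P=15 kN at a=12 m (b=L-a=8):
  R_A = Pb²(3a+b)/L³ = 15·8²·(3·12+8)/20³ = 132/25 kN
  M_A = Pab²/L² = 15·12·8²/20² = 144/5 kN·m
  R_B = Pa²(a+3b)/L³ = 15·12²·(12+3·8)/20³ = 243/25 kN
  M_B = -Pa²b/L² = -15·12²·8/20² = -216/5 kN·m
Load 3 — applied couple M₀=12 kN·m at a=10 m (b=L-a=10):
  R_A = 6M₀ab/L³ = 6·12·10·10/20³ = 9/10 kN
  M_A = M₀b(2a-b)/L² = 12·10·(2·10-10)/20² = 3 kN·m
  R_B = -6M₀ab/L³ = -6·12·10·10/20³ = -9/10 kN
  M_B = M₀a(2b-a)/L² = 12·10·(2·10-10)/20² = 3 kN·m
Load 4 — point force P=10 kN at a=15 m (b=L-a=5):
  R_A = Pb²(3a+b)/L³ = 10·5²·(3·15+5)/20³ = 25/16 kN
  M_A = Pab²/L² = 10·15·5²/20² = 75/8 kN·m
  R_B = Pa²(a+3b)/L³ = 10·15²·(15+3·5)/20³ = 135/16 kN
  M_B = -Pa²b/L² = -10·15²·5/20² = -225/8 kN·m
Superposition: R_A = -11303/400 kN, M_A = -4753/40 kN·m, R_B = -26697/400 kN, M_B = 6867/40 kN·m

R_A = -11303/400 kN, M_A = -4753/40 kN·m, R_B = -26697/400 kN, M_B = 6867/40 kN·m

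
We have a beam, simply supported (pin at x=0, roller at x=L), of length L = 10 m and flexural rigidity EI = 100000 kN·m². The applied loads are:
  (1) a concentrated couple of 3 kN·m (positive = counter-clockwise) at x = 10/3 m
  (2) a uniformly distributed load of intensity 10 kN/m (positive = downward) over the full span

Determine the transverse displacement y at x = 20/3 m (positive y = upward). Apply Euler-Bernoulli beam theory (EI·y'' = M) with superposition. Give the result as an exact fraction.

y(20/3) = -1091/97200 m

Load 1 — applied couple M₀=3 kN·m at a=10/3 m (b=L-a=20/3):
  y_1 = (M₀x³/(6L)-M₀(x-a)²/2+C₁x)/EI  [x>a] with C₁=M₀(3b²-L²)/(6L)=5/3 = (3·(20/3)³/(6·10)-3·((20/3)-(10/3))²/2+(5/3)·(20/3))/100000 = 1/10800 m
Load 2 — uniform load w=10 kN/m over full span:
  y_2 = -wx(L³-2Lx²+x³)/(24EI) = -10·(20/3)·(10³-2·10·(20/3)²+(20/3)³)/(24·100000) = -11/972 m
Superposition: y = Σ y_i = -1091/97200 m ≈ -0.011224 m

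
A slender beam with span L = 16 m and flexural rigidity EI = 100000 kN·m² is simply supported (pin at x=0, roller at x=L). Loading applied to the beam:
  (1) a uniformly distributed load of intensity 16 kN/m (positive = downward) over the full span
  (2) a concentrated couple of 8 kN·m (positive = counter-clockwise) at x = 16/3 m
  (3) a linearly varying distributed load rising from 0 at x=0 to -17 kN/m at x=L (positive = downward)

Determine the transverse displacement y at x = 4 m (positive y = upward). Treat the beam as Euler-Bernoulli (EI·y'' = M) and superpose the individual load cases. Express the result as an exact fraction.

Load 1 — uniform load w=16 kN/m over full span:
  y_1 = -wx(L³-2Lx²+x³)/(24EI) = -16·4·(16³-2·16·4²+4³)/(24·100000) = -304/3125 m
Load 2 — applied couple M₀=8 kN·m at a=16/3 m (b=L-a=32/3):
  y_2 = (M₀x³/(6L)+C₁x)/EI  [x≤a] with C₁=M₀(3b²-L²)/(6L)=64/9 = (8·4³/(6·16)+(64/9)·4)/100000 = 19/56250 m
Load 3 — triangular load w₀=-17 kN/m (0→w₀ over full span):
  y_3 = -w₀x(7L⁴-10L²x²+3x⁴)/(360LEI) = -(-17)·4·(7·16⁴-10·16²·4²+3·4⁴)/(360·16·100000) = 1853/37500 m
Superposition: y = Σ y_i = -5347/112500 m ≈ -0.047529 m

y(4) = -5347/112500 m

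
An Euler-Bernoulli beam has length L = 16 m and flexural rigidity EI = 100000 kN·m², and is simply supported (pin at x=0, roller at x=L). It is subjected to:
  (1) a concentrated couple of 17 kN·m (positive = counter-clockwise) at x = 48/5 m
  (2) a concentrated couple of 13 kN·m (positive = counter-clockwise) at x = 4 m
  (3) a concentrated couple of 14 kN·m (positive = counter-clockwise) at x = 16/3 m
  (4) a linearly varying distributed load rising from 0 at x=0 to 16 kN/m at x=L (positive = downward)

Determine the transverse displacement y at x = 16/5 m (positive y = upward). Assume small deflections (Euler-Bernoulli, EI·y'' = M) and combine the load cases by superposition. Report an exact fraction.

Load 1 — applied couple M₀=17 kN·m at a=48/5 m (b=L-a=32/5):
  y_1 = (M₀x³/(6L)+C₁x)/EI  [x≤a] with C₁=M₀(3b²-L²)/(6L)=-1768/75 = (17·(16/5)³/(6·16)+(-1768/75)·(16/5))/100000 = -272/390625 m
Load 2 — applied couple M₀=13 kN·m at a=4 m (b=L-a=12):
  y_2 = (M₀x³/(6L)+C₁x)/EI  [x≤a] with C₁=M₀(3b²-L²)/(6L)=143/6 = (13·(16/5)³/(6·16)+(143/6)·(16/5))/100000 = 1261/1562500 m
Load 3 — applied couple M₀=14 kN·m at a=16/3 m (b=L-a=32/3):
  y_3 = (M₀x³/(6L)+C₁x)/EI  [x≤a] with C₁=M₀(3b²-L²)/(6L)=112/9 = (14·(16/5)³/(6·16)+(112/9)·(16/5))/100000 = 1568/3515625 m
Load 4 — triangular load w₀=16 kN/m (0→w₀ over full span):
  y_4 = -w₀x(7L⁴-10L²x²+3x⁴)/(360LEI) = -16·(16/5)·(7·16⁴-10·16²·(16/5)²+3·(16/5)⁴)/(360·16·100000) = -5636096/146484375 m
Superposition: y = Σ y_i = -66654527/1757812500 m ≈ -0.037919 m

y(16/5) = -66654527/1757812500 m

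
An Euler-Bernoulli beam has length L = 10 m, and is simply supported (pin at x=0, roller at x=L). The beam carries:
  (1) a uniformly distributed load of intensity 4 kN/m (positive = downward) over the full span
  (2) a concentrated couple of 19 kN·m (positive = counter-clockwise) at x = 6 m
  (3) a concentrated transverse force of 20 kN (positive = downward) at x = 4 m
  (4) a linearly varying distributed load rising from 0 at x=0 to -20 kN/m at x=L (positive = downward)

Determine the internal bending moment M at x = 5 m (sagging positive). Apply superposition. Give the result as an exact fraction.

M(5) = -51/2 kN·m

Load 1 — uniform load w=4 kN/m over full span:
  M_1 = wx(L-x)/2 = 4·5·(10-5)/2 = 50 kN·m
Load 2 — applied couple M₀=19 kN·m at a=6 m (b=L-a=4):
  M_2 = M₀x/L  [x≤a] = 19·5/10 = 19/2 kN·m
Load 3 — point force P=20 kN at a=4 m (b=L-a=6):
  M_3 = Pa(L-x)/L  [x>a] = 20·4·(10-5)/10 = 40 kN·m
Load 4 — triangular load w₀=-20 kN/m (0→w₀ over full span):
  M_4 = w₀Lx/6 - w₀x³/(6L) = (-20)·10·5/6 - (-20)·5³/(6·10) = -125 kN·m
Superposition: M = Σ M_i = -51/2 kN·m ≈ -25.500000 kN·m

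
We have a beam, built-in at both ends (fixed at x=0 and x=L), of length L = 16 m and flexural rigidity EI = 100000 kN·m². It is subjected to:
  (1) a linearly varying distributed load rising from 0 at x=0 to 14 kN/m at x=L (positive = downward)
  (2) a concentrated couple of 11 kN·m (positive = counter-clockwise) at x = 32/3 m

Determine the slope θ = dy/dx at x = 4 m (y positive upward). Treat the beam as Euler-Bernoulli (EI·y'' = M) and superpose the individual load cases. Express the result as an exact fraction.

Load 1 — triangular load w₀=14 kN/m (0→w₀ over full span):
  θ_1 = -w₀(2x(L-x)(L-2x)(x+2L)+x²(L-x)²)/(120LEI) = -14·(2·4·(16-4)·(16-2·4)·(4+2·16)+4²·(16-4)²)/(120·16·100000) = -273/125000 rad
Load 2 — applied couple M₀=11 kN·m at a=32/3 m (b=L-a=16/3):
  θ_2 = (R_Ax²/2 - M_Ax)/EI  [x≤a] with R_A=11/12, M_A=11/3 = ((11/12)·4²/2 - (11/3)·4)/100000 = -11/150000 rad
Superposition: θ = Σ θ_i = -1693/750000 rad ≈ -0.002257 rad

θ(4) = -1693/750000 rad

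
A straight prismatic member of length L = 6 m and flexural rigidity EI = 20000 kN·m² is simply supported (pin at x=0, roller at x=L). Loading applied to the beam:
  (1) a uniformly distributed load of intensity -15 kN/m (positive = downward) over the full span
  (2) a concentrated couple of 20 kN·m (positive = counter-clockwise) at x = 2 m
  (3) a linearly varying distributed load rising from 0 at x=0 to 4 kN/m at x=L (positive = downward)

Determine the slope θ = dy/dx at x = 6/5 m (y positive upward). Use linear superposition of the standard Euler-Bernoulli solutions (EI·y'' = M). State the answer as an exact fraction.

θ(6/5) = 191267/37500000 rad

Load 1 — uniform load w=-15 kN/m over full span:
  θ_1 = -w(L³-6Lx²+4x³)/(24EI) = -(-15)·(6³-6·6·(6/5)²+4·(6/5)³)/(24·20000) = 2673/500000 rad
Load 2 — applied couple M₀=20 kN·m at a=2 m (b=L-a=4):
  θ_2 = (M₀x²/(2L)+C₁)/EI  [x≤a] with C₁=M₀(3b²-L²)/(6L)=20/3 = (20·(6/5)²/(2·6)+(20/3))/20000 = 17/37500 rad
Load 3 — triangular load w₀=4 kN/m (0→w₀ over full span):
  θ_3 = -w₀(7L⁴-30L²x²+15x⁴)/(360LEI) = -4·(7·6⁴-30·6²·(6/5)²+15·(6/5)⁴)/(360·6·20000) = -273/390625 rad
Superposition: θ = Σ θ_i = 191267/37500000 rad ≈ 0.005100 rad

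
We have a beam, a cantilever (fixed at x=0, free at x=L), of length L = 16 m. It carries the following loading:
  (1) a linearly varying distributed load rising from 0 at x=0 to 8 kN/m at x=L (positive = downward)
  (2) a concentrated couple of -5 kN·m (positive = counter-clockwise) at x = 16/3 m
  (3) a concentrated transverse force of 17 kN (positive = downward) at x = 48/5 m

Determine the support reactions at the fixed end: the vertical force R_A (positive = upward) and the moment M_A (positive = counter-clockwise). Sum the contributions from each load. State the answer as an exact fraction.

R_A = 81 kN, M_A = 12763/15 kN·m

Load 1 — triangular load w₀=8 kN/m (0→w₀ over full span):
  R_A = w₀L/2 = 8·16/2 = 64 kN
  M_A = w₀L²/3 = 8·16²/3 = 2048/3 kN·m
Load 2 — applied couple M₀=-5 kN·m at a=16/3 m (b=L-a=32/3):
  R_A = 0 kN
  M_A = -M₀ = -(-5) = 5 kN·m
Load 3 — point force P=17 kN at a=48/5 m (b=L-a=32/5):
  R_A = P = 17 kN
  M_A = Pa = 17·(48/5) = 816/5 kN·m
Superposition: R_A = 81 kN, M_A = 12763/15 kN·m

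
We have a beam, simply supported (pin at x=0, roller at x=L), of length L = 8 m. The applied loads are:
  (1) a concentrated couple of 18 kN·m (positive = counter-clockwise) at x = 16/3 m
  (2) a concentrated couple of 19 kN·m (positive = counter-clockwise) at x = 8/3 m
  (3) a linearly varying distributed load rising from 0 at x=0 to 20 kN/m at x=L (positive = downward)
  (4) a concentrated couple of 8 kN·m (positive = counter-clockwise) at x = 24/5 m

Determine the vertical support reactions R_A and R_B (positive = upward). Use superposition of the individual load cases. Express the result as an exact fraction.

Load 1 — applied couple M₀=18 kN·m at a=16/3 m (b=L-a=8/3):
  R_A = M₀/L = 18/8 = 9/4 kN
  R_B = -M₀/L = -18/8 = -9/4 kN
Load 2 — applied couple M₀=19 kN·m at a=8/3 m (b=L-a=16/3):
  R_A = M₀/L = 19/8 kN
  R_B = -M₀/L = -19/8 kN
Load 3 — triangular load w₀=20 kN/m (0→w₀ over full span):
  R_A = w₀L/6 = 20·8/6 = 80/3 kN
  R_B = w₀L/3 = 20·8/3 = 160/3 kN
Load 4 — applied couple M₀=8 kN·m at a=24/5 m (b=L-a=16/5):
  R_A = M₀/L = 8/8 = 1 kN
  R_B = -M₀/L = -8/8 = -1 kN
Superposition: R_A = 775/24 kN, R_B = 1145/24 kN

R_A = 775/24 kN, R_B = 1145/24 kN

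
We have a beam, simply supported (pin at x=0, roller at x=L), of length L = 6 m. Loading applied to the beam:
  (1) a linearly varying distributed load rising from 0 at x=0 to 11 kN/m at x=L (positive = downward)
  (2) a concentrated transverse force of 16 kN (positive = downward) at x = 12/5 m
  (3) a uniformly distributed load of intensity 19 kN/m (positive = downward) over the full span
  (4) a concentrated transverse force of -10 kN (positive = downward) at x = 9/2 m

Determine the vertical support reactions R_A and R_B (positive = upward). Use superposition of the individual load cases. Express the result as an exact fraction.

Load 1 — triangular load w₀=11 kN/m (0→w₀ over full span):
  R_A = w₀L/6 = 11·6/6 = 11 kN
  R_B = w₀L/3 = 11·6/3 = 22 kN
Load 2 — point force P=16 kN at a=12/5 m (b=L-a=18/5):
  R_A = Pb/L = 16·(18/5)/6 = 48/5 kN
  R_B = Pa/L = 16·(12/5)/6 = 32/5 kN
Load 3 — uniform load w=19 kN/m over full span:
  R_A = wL/2 = 19·6/2 = 57 kN
  R_B = wL/2 = 19·6/2 = 57 kN
Load 4 — point force P=-10 kN at a=9/2 m (b=L-a=3/2):
  R_A = Pb/L = (-10)·(3/2)/6 = -5/2 kN
  R_B = Pa/L = (-10)·(9/2)/6 = -15/2 kN
Superposition: R_A = 751/10 kN, R_B = 779/10 kN

R_A = 751/10 kN, R_B = 779/10 kN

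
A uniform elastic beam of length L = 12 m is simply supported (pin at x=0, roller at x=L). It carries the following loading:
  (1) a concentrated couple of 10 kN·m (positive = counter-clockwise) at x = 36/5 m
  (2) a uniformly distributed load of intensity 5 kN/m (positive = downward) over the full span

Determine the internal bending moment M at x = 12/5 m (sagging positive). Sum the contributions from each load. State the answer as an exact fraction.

Load 1 — applied couple M₀=10 kN·m at a=36/5 m (b=L-a=24/5):
  M_1 = M₀x/L  [x≤a] = 10·(12/5)/12 = 2 kN·m
Load 2 — uniform load w=5 kN/m over full span:
  M_2 = wx(L-x)/2 = 5·(12/5)·(12-(12/5))/2 = 288/5 kN·m
Superposition: M = Σ M_i = 298/5 kN·m ≈ 59.600000 kN·m

M(12/5) = 298/5 kN·m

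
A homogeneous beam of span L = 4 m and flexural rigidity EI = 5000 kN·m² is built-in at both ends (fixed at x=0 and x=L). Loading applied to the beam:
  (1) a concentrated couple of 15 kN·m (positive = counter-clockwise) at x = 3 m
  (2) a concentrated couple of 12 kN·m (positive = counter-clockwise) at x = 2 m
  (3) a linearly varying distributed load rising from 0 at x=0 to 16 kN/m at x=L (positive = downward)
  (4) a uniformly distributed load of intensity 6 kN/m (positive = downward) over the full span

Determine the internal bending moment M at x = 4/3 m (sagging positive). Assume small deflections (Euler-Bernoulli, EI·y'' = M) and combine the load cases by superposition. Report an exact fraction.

M(4/3) = 60203/6480 kN·m

Load 1 — applied couple M₀=15 kN·m at a=3 m (b=L-a=1):
  M_1 = R_Ax - M_A  [x≤a] with R_A=135/32, M_A=75/16 = (135/32)·(4/3) - (75/16) = 15/16 kN·m
Load 2 — applied couple M₀=12 kN·m at a=2 m (b=L-a=2):
  M_2 = R_Ax - M_A  [x≤a] with R_A=9/2, M_A=3 = (9/2)·(4/3) - 3 = 3 kN·m
Load 3 — triangular load w₀=16 kN/m (0→w₀ over full span):
  M_3 = 3w₀Lx/20 - w₀L²/30 - w₀x³/(6L) = 3·16·4·(4/3)/20 - 16·4²/30 - 16·(4/3)³/(6·4) = 1088/405 kN·m
Load 4 — uniform load w=6 kN/m over full span:
  M_4 = wLx/2 - wL²/12 - wx²/2 = 6·4·(4/3)/2 - 6·4²/12 - 6·(4/3)²/2 = 8/3 kN·m
Superposition: M = Σ M_i = 60203/6480 kN·m ≈ 9.290586 kN·m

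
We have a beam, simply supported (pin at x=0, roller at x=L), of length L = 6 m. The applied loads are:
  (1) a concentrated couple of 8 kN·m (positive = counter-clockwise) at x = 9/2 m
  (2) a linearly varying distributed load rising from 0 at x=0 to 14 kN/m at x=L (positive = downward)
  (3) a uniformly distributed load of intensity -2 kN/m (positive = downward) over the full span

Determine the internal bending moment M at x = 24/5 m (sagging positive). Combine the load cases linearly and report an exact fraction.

Load 1 — applied couple M₀=8 kN·m at a=9/2 m (b=L-a=3/2):
  M_1 = M₀x/L - M₀  [x>a] = 8·(24/5)/6 - 8 = -8/5 kN·m
Load 2 — triangular load w₀=14 kN/m (0→w₀ over full span):
  M_2 = w₀Lx/6 - w₀x³/(6L) = 14·6·(24/5)/6 - 14·(24/5)³/(6·6) = 3024/125 kN·m
Load 3 — uniform load w=-2 kN/m over full span:
  M_3 = wx(L-x)/2 = (-2)·(24/5)·(6-(24/5))/2 = -144/25 kN·m
Superposition: M = Σ M_i = 2104/125 kN·m ≈ 16.832000 kN·m

M(24/5) = 2104/125 kN·m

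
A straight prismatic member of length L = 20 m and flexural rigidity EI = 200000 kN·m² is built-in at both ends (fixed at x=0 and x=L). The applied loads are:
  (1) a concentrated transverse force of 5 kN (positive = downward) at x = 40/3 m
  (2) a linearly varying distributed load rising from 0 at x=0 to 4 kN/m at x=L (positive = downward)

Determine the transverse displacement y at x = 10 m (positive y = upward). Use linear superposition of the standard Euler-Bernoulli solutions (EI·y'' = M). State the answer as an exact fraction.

y(10) = -2/405 m

Load 1 — point force P=5 kN at a=40/3 m (b=L-a=20/3):
  y_1 = -Pb²x²(3aL-(3a+b)x)/(6L³EI)  [x≤a] = -5·(20/3)²·10²·(3·(40/3)·20-(3·(40/3)+(20/3))·10)/(6·20³·200000) = -1/1296 m
Load 2 — triangular load w₀=4 kN/m (0→w₀ over full span):
  y_2 = -w₀x²(L-x)²(x+2L)/(120LEI) = -4·10²·(20-10)²·(10+2·20)/(120·20·200000) = -1/240 m
Superposition: y = Σ y_i = -2/405 m ≈ -0.004938 m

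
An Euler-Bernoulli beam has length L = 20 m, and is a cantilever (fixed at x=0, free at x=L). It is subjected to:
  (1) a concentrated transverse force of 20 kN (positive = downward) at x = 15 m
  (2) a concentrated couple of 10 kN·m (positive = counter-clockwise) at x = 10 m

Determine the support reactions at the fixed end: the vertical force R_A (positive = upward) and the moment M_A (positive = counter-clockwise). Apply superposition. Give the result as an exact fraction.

Load 1 — point force P=20 kN at a=15 m (b=L-a=5):
  R_A = P = 20 kN
  M_A = Pa = 20·15 = 300 kN·m
Load 2 — applied couple M₀=10 kN·m at a=10 m (b=L-a=10):
  R_A = 0 kN
  M_A = -M₀ = -10 kN·m
Superposition: R_A = 20 kN, M_A = 290 kN·m

R_A = 20 kN, M_A = 290 kN·m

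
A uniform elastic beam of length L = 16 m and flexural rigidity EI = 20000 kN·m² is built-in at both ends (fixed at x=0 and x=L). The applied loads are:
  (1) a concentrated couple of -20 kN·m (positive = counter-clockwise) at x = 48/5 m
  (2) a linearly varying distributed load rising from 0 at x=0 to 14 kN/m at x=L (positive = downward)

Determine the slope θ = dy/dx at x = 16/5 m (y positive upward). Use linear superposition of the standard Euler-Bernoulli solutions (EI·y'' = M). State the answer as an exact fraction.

Load 1 — applied couple M₀=-20 kN·m at a=48/5 m (b=L-a=32/5):
  θ_1 = (R_Ax²/2 - M_Ax)/EI  [x≤a] with R_A=-9/5, M_A=-32/5 = ((-9/5)·(16/5)²/2 - (-32/5)·(16/5))/20000 = 44/78125 rad
Load 2 — triangular load w₀=14 kN/m (0→w₀ over full span):
  θ_2 = -w₀(2x(L-x)(L-2x)(x+2L)+x²(L-x)²)/(120LEI) = -14·(2·(16/5)·(16-(16/5))·(16-2·(16/5))·((16/5)+2·16)+(16/5)²·(16-(16/5))²)/(120·16·20000) = -12544/1171875 rad
Superposition: θ = Σ θ_i = -11884/1171875 rad ≈ -0.010141 rad

θ(16/5) = -11884/1171875 rad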